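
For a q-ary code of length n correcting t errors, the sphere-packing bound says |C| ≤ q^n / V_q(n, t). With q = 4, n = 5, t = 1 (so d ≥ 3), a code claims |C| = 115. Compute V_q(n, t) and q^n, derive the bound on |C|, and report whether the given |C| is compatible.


V_q(n, t) = 16, q^n = 1024, Hamming bound = 64, |C| = 115 > bound (violated).

Step 1: Compute V_q(n, t) = Σ_{j=0}^1 C(n, j) (q−1)^j.
  j = 0: C(5,0)·(3)^0 = 1·1 = 1.
  j = 1: C(5,1)·(3)^1 = 5·3 = 15.
  V_q(n, t) = 1 + 15 = 16.
Step 2: q^n = 4^5 = 1024.
Step 3: Hamming bound ⌊q^n / V_q(n,t)⌋ = ⌊1024/16⌋ = 64.
Step 4: Compare |C| = 115 to 64: violated.
The claimed |C| lies above the Hamming bound, so no 4-ary code of length 5 with d ≥ 3 can have 115 codewords.


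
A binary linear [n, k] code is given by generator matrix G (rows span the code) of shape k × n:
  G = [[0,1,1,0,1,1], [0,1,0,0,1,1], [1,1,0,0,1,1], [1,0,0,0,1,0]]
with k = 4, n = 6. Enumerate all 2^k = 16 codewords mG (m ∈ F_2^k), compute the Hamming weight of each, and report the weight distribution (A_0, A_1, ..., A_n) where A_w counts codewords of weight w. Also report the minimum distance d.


Weight distribution: A_0 = 1, A_1 = 3, A_2 = 4, A_3 = 4, A_4 = 3, A_5 = 1. Minimum distance d = 1.

Enumerate all 2^4 = 16 messages m ∈ F_2^4.
For each, compute codeword c = mG in F_2^6, then tally its weight.
  m = 0000 → c = 000000, weight = 0.
  m = 1000 → c = 011011, weight = 4.
  m = 0100 → c = 010011, weight = 3.
  m = 1100 → c = 001000, weight = 1.
  m = 0010 → c = 110011, weight = 4.
  m = 1010 → c = 101000, weight = 2.
  m = 0110 → c = 100000, weight = 1.
  m = 1110 → c = 111011, weight = 5.
  m = 0001 → c = 100010, weight = 2.
  m = 1001 → c = 111001, weight = 4.
  m = 0101 → c = 110001, weight = 3.
  m = 1101 → c = 101010, weight = 3.
  m = 0011 → c = 010001, weight = 2.
  m = 1011 → c = 001010, weight = 2.
  m = 0111 → c = 000010, weight = 1.
  m = 1111 → c = 011001, weight = 3.
Tally weights:
  weight 0: 1 codewords.
  weight 1: 3 codewords.
  weight 2: 4 codewords.
  weight 3: 4 codewords.
  weight 4: 3 codewords.
  weight 5: 1 codewords.
Minimum distance d = smallest w > 0 with A_w > 0 = 1.
Sanity: Σ A_w = 16 = 2^4 = 16 ✓.


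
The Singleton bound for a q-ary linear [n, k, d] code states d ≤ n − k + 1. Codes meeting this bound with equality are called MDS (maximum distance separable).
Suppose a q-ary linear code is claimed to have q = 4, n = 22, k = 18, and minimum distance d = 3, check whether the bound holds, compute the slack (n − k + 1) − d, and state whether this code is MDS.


Singleton RHS = n − k + 1 = 5, slack = 2, bound satisfied, not MDS.

Singleton bound: d ≤ n − k + 1.
Here n = 22, k = 18, so n − k + 1 = 5.
Given d = 3, check d ≤ 5: YES.
Slack = (n − k + 1) − d = 2.
The code is NOT MDS (slack = 2 > 0).
Description: the claimed parameters are [22, 18, 3]_4; such a code would be non-MDS.


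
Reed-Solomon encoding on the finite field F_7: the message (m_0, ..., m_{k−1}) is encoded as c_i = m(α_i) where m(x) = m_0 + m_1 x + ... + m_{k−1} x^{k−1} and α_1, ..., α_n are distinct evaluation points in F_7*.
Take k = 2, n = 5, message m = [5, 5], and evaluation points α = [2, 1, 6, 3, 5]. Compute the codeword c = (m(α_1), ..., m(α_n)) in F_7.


c = [1, 3, 0, 6, 2]

Message polynomial: m(x) = 5 + 5·x (mod 7).
For each evaluation point α_i, compute m(α_i) mod 7:
  α_1 = 2: Horner steps 5 → 1, so m(2) = 1.
  α_2 = 1: Horner steps 5 → 3, so m(1) = 3.
  α_3 = 6: Horner steps 5 → 0, so m(6) = 0.
  α_4 = 3: Horner steps 5 → 6, so m(3) = 6.
  α_5 = 5: Horner steps 5 → 2, so m(5) = 2.
Codeword c = [1, 3, 0, 6, 2] ∈ F_7^5.


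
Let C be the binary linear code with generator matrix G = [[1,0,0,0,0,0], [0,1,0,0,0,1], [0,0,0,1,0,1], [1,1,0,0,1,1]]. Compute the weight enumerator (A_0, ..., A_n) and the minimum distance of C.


Weight distribution: A_0 = 1, A_1 = 2, A_2 = 4, A_3 = 6, A_4 = 3. Minimum distance d = 1.

Enumerate all 2^4 = 16 messages m ∈ F_2^4.
For each, compute codeword c = mG in F_2^6, then tally its weight.
  m = 0000 → c = 000000, weight = 0.
  m = 1000 → c = 100000, weight = 1.
  m = 0100 → c = 010001, weight = 2.
  m = 1100 → c = 110001, weight = 3.
  m = 0010 → c = 000101, weight = 2.
  m = 1010 → c = 100101, weight = 3.
  m = 0110 → c = 010100, weight = 2.
  m = 1110 → c = 110100, weight = 3.
  m = 0001 → c = 110011, weight = 4.
  m = 1001 → c = 010011, weight = 3.
  m = 0101 → c = 100010, weight = 2.
  m = 1101 → c = 000010, weight = 1.
  m = 0011 → c = 110110, weight = 4.
  m = 1011 → c = 010110, weight = 3.
  m = 0111 → c = 100111, weight = 4.
  m = 1111 → c = 000111, weight = 3.
Tally weights:
  weight 0: 1 codewords.
  weight 1: 2 codewords.
  weight 2: 4 codewords.
  weight 3: 6 codewords.
  weight 4: 3 codewords.
Minimum distance d = smallest w > 0 with A_w > 0 = 1.
Sanity: Σ A_w = 16 = 2^4 = 16 ✓.


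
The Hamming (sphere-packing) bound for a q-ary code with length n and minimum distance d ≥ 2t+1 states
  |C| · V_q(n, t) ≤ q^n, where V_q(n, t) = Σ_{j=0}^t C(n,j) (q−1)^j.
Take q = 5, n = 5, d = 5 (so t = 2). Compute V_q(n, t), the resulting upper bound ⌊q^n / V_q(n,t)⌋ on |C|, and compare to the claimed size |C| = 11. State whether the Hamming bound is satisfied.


V_q(n, t) = 181, q^n = 3125, Hamming bound = 17, |C| = 11 ≤ bound (satisfied).

Step 1: Compute V_q(n, t) = Σ_{j=0}^2 C(n, j) (q−1)^j.
  j = 0: C(5,0)·(4)^0 = 1·1 = 1.
  j = 1: C(5,1)·(4)^1 = 5·4 = 20.
  j = 2: C(5,2)·(4)^2 = 10·16 = 160.
  V_q(n, t) = 1 + 20 + 160 = 181.
Step 2: q^n = 5^5 = 3125.
Step 3: Hamming bound ⌊q^n / V_q(n,t)⌋ = ⌊3125/181⌋ = 17.
Step 4: Compare |C| = 11 to 17: satisfied.
The claimed |C| lies below the Hamming bound.


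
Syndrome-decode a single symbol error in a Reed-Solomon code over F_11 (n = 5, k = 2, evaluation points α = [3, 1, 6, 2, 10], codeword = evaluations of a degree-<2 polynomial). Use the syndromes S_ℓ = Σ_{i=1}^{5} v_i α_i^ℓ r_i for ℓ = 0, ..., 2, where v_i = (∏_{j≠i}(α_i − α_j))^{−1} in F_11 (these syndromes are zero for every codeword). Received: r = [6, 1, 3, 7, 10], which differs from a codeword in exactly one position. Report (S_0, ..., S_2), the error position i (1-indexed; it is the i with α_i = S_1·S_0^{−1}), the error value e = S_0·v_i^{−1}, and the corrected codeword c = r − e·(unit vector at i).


S = (2, 2, 2), error at position 2, error magnitude e = 4, c = [6, 8, 3, 7, 10].

Step 1: column multipliers v_i = (∏_{j≠i}(α_i − α_j))^{−1} mod 11.
  i = 1 (α = 3): (3−1)(3−6)(3−2)(3−10) = 2·(−3)·1·(−7) = 42 ≡ 9, so v_1 = 9^{−1} = 5 (mod 11).
  i = 2 (α = 1): (1−3)(1−6)(1−2)(1−10) = (−2)·(−5)·(−1)·(−9) = 90 ≡ 2, so v_2 = 2^{−1} = 6 (mod 11).
  i = 3 (α = 6): (6−3)(6−1)(6−2)(6−10) = 3·5·4·(−4) = −240 ≡ 2, so v_3 = 2^{−1} = 6 (mod 11).
  i = 4 (α = 2): (2−3)(2−1)(2−6)(2−10) = (−1)·1·(−4)·(−8) = −32 ≡ 1, so v_4 = 1^{−1} = 1 (mod 11).
  i = 5 (α = 10): (10−3)(10−1)(10−6)(10−2) = 7·9·4·8 = 2016 ≡ 3, so v_5 = 3^{−1} = 4 (mod 11).
  v = [5, 6, 6, 1, 4].
Step 2: syndromes of r = [6, 1, 3, 7, 10] (all sums mod 11).
  S_0 = Σ v_i r_i = 5·6 + 6·1 + 6·3 + 1·7 + 4·10 = 101 ≡ 2.
  S_1 = Σ v_i α_i r_i = 5·3·6 + 6·1·1 + 6·6·3 + 1·2·7 + 4·10·10 = 618 ≡ 2.
  α_i^2 mod 11 = [9, 1, 3, 4, 1].
  S_2 = Σ v_i α_i^2 r_i = 5·9·6 + 6·1·1 + 6·3·3 + 1·4·7 + 4·1·10 = 398 ≡ 2.
  S = (2, 2, 2) ≠ 0, so r is not a codeword (an error is present).
Step 3: locate the error. For a single error e at position i, S_ℓ = v_i·e·α_i^ℓ, so α_err = S_1/S_0.
  S_0^{−1} = 2^{−1} = 6 (mod 11), so α_err = 2·6 = 12 ≡ 1 = α_2. Error position i = 2.
  Consistency check: S_2/S_1 = 2·6 = 12 ≡ 1 = α_err ✓ (single-error assumption holds).
Step 4: error magnitude e = S_0/v_2 = S_0·∏_{j≠2}(α_2 − α_j) = 2·2 = 4 ≡ 4 (mod 11).
Step 5: correct position 2: c_2 = r_2 − e = 1 − 4 ≡ 8 (mod 11). Hence c = [6, 8, 3, 7, 10].
  Check: interpolating c through the α_i gives m(x) = 9 + 10·x (degree < 2) with m(α_i) = c_i for every i, so c is indeed a codeword.


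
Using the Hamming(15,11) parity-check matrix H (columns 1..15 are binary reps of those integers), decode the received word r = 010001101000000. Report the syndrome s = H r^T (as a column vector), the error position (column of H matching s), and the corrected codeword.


s = (1, 0, 1, 0)^T, error position = 10, corrected codeword c = 010001101100000

Compute s = H r^T mod 2 one row at a time:
  s_1 = 0 + 1 + 0 + 0 + 0 + 0 + 0 + 0 = 1 ≡ 1 (mod 2).
  s_2 = 0 + 0 + 1 + 1 + 0 + 0 + 0 + 0 = 2 ≡ 0 (mod 2).
  s_3 = 1 + 0 + 1 + 1 + 0 + 0 + 0 + 0 = 3 ≡ 1 (mod 2).
  s_4 = 0 + 0 + 0 + 1 + 1 + 0 + 0 + 0 = 2 ≡ 0 (mod 2).
s = (1, 0, 1, 0)^T — this equals column 10 of H (binary 1010), so error is at position 10.
Correct: flip bit 10 of r = 010001101000000 to get c = 010001101100000.


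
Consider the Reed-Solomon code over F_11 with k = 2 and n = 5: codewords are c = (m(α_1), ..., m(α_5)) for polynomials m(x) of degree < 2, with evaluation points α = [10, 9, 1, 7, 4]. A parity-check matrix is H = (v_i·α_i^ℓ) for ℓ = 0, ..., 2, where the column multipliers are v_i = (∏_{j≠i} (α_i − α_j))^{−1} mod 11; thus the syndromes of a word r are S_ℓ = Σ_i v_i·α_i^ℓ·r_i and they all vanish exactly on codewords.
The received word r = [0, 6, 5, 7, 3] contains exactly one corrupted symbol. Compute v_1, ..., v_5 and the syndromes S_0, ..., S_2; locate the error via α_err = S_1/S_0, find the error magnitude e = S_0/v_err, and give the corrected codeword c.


S = (8, 8, 8), error at position 3, error magnitude e = 6, c = [0, 6, 10, 7, 3].

Step 1: column multipliers v_i = (∏_{j≠i}(α_i − α_j))^{−1} mod 11.
  i = 1 (α = 10): (10−9)(10−1)(10−7)(10−4) = 1·9·3·6 = 162 ≡ 8, so v_1 = 8^{−1} = 7 (mod 11).
  i = 2 (α = 9): (9−10)(9−1)(9−7)(9−4) = (−1)·8·2·5 = −80 ≡ 8, so v_2 = 8^{−1} = 7 (mod 11).
  i = 3 (α = 1): (1−10)(1−9)(1−7)(1−4) = (−9)·(−8)·(−6)·(−3) = 1296 ≡ 9, so v_3 = 9^{−1} = 5 (mod 11).
  i = 4 (α = 7): (7−10)(7−9)(7−1)(7−4) = (−3)·(−2)·6·3 = 108 ≡ 9, so v_4 = 9^{−1} = 5 (mod 11).
  i = 5 (α = 4): (4−10)(4−9)(4−1)(4−7) = (−6)·(−5)·3·(−3) = −270 ≡ 5, so v_5 = 5^{−1} = 9 (mod 11).
  v = [7, 7, 5, 5, 9].
Step 2: syndromes of r = [0, 6, 5, 7, 3] (all sums mod 11).
  S_0 = Σ v_i r_i = 7·0 + 7·6 + 5·5 + 5·7 + 9·3 = 129 ≡ 8.
  S_1 = Σ v_i α_i r_i = 7·10·0 + 7·9·6 + 5·1·5 + 5·7·7 + 9·4·3 = 756 ≡ 8.
  α_i^2 mod 11 = [1, 4, 1, 5, 5].
  S_2 = Σ v_i α_i^2 r_i = 7·1·0 + 7·4·6 + 5·1·5 + 5·5·7 + 9·5·3 = 503 ≡ 8.
  S = (8, 8, 8) ≠ 0, so r is not a codeword (an error is present).
Step 3: locate the error. For a single error e at position i, S_ℓ = v_i·e·α_i^ℓ, so α_err = S_1/S_0.
  S_0^{−1} = 8^{−1} = 7 (mod 11), so α_err = 8·7 = 56 ≡ 1 = α_3. Error position i = 3.
  Consistency check: S_2/S_1 = 8·7 = 56 ≡ 1 = α_err ✓ (single-error assumption holds).
Step 4: error magnitude e = S_0/v_3 = S_0·∏_{j≠3}(α_3 − α_j) = 8·9 = 72 ≡ 6 (mod 11).
Step 5: correct position 3: c_3 = r_3 − e = 5 − 6 ≡ 10 (mod 11). Hence c = [0, 6, 10, 7, 3].
  Check: interpolating c through the α_i gives m(x) = 5 + 5·x (degree < 2) with m(α_i) = c_i for every i, so c is indeed a codeword.


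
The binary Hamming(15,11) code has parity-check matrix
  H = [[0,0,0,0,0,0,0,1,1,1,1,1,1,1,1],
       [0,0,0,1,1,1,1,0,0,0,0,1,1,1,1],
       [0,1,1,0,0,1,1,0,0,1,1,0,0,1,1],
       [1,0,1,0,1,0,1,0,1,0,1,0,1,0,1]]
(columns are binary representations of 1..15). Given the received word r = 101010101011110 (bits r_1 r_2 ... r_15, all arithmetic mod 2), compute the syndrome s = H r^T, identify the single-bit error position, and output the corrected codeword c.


s = (1, 1, 0, 1)^T, error position = 13, corrected codeword c = 101010101011010

Compute s = H r^T mod 2 one row at a time:
  s_1 = 0 + 1 + 0 + 1 + 1 + 1 + 1 + 0 = 5 ≡ 1 (mod 2).
  s_2 = 0 + 1 + 0 + 1 + 1 + 1 + 1 + 0 = 5 ≡ 1 (mod 2).
  s_3 = 0 + 1 + 0 + 1 + 0 + 1 + 1 + 0 = 4 ≡ 0 (mod 2).
  s_4 = 1 + 1 + 1 + 1 + 1 + 1 + 1 + 0 = 7 ≡ 1 (mod 2).
s = (1, 1, 0, 1)^T — this equals column 13 of H (binary 1101), so error is at position 13.
Correct: flip bit 13 of r = 101010101011110 to get c = 101010101011010.


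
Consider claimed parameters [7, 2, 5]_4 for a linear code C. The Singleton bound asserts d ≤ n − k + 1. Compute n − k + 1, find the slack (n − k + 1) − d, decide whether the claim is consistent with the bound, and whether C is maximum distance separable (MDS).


Singleton RHS = n − k + 1 = 6, slack = 1, bound satisfied, not MDS.

Singleton bound: d ≤ n − k + 1.
Here n = 7, k = 2, so n − k + 1 = 6.
Given d = 5, check d ≤ 6: YES.
Slack = (n − k + 1) − d = 1.
The code is NOT MDS (slack = 1 > 0).
Description: the claimed parameters are [7, 2, 5]_4; such a code would be non-MDS.


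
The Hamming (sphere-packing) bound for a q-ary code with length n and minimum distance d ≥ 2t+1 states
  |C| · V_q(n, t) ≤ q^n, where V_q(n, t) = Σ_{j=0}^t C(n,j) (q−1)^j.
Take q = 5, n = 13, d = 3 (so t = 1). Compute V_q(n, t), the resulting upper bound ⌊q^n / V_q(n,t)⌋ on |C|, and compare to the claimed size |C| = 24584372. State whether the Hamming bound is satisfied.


V_q(n, t) = 53, q^n = 1220703125, Hamming bound = 23032134, |C| = 24584372 > bound (violated).

Step 1: Compute V_q(n, t) = Σ_{j=0}^1 C(n, j) (q−1)^j.
  j = 0: C(13,0)·(4)^0 = 1·1 = 1.
  j = 1: C(13,1)·(4)^1 = 13·4 = 52.
  V_q(n, t) = 1 + 52 = 53.
Step 2: q^n = 5^13 = 1220703125.
Step 3: Hamming bound ⌊q^n / V_q(n,t)⌋ = ⌊1220703125/53⌋ = 23032134.
Step 4: Compare |C| = 24584372 to 23032134: violated.
The claimed |C| lies above the Hamming bound, so no 5-ary code of length 13 with d ≥ 3 can have 24584372 codewords.


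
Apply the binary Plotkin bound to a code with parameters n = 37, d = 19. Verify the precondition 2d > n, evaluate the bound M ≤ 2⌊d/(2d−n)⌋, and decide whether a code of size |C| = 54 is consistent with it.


Plotkin bound M ≤ 38; given |C| = 54 > bound (violated).

Check applicability: 2d = 38, n = 37.
2d − n = 1 > 0, so Plotkin applies.
Compute d/(2d−n) = 19/1 ≈ 19.0000.
⌊d/(2d−n)⌋ = 19.
Plotkin bound: M ≤ 2·19 = 38.
Given |C| = 54, check: VIOLATED.
This |C| is above the Plotkin bound, so no binary code with n = 37, d = 19 and 54 codewords exists.


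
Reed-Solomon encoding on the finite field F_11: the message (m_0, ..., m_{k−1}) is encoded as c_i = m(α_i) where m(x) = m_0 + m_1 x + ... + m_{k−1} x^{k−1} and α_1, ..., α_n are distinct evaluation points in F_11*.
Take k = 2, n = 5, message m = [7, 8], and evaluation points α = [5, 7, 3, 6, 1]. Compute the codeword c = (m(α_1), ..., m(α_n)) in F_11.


c = [3, 8, 9, 0, 4]

Message polynomial: m(x) = 7 + 8·x (mod 11).
For each evaluation point α_i, compute m(α_i) mod 11:
  α_1 = 5: Horner steps 8 → 3, so m(5) = 3.
  α_2 = 7: Horner steps 8 → 8, so m(7) = 8.
  α_3 = 3: Horner steps 8 → 9, so m(3) = 9.
  α_4 = 6: Horner steps 8 → 0, so m(6) = 0.
  α_5 = 1: Horner steps 8 → 4, so m(1) = 4.
Codeword c = [3, 8, 9, 0, 4] ∈ F_11^5.


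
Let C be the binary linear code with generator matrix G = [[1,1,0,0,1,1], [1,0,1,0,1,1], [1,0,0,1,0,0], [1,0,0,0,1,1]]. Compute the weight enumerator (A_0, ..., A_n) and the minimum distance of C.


Weight distribution: A_0 = 1, A_1 = 2, A_2 = 2, A_3 = 4, A_4 = 5, A_5 = 2. Minimum distance d = 1.

Enumerate all 2^4 = 16 messages m ∈ F_2^4.
For each, compute codeword c = mG in F_2^6, then tally its weight.
  m = 0000 → c = 000000, weight = 0.
  m = 1000 → c = 110011, weight = 4.
  m = 0100 → c = 101011, weight = 4.
  m = 1100 → c = 011000, weight = 2.
  m = 0010 → c = 100100, weight = 2.
  m = 1010 → c = 010111, weight = 4.
  m = 0110 → c = 001111, weight = 4.
  m = 1110 → c = 111100, weight = 4.
  m = 0001 → c = 100011, weight = 3.
  m = 1001 → c = 010000, weight = 1.
  m = 0101 → c = 001000, weight = 1.
  m = 1101 → c = 111011, weight = 5.
  m = 0011 → c = 000111, weight = 3.
  m = 1011 → c = 110100, weight = 3.
  m = 0111 → c = 101100, weight = 3.
  m = 1111 → c = 011111, weight = 5.
Tally weights:
  weight 0: 1 codewords.
  weight 1: 2 codewords.
  weight 2: 2 codewords.
  weight 3: 4 codewords.
  weight 4: 5 codewords.
  weight 5: 2 codewords.
Minimum distance d = smallest w > 0 with A_w > 0 = 1.
Sanity: Σ A_w = 16 = 2^4 = 16 ✓.


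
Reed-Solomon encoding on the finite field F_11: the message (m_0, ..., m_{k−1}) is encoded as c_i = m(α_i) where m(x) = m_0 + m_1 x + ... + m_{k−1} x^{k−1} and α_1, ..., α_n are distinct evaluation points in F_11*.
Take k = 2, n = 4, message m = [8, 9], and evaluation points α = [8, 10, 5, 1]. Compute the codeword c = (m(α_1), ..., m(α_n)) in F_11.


c = [3, 10, 9, 6]

Message polynomial: m(x) = 8 + 9·x (mod 11).
For each evaluation point α_i, compute m(α_i) mod 11:
  α_1 = 8: Horner steps 9 → 3, so m(8) = 3.
  α_2 = 10: Horner steps 9 → 10, so m(10) = 10.
  α_3 = 5: Horner steps 9 → 9, so m(5) = 9.
  α_4 = 1: Horner steps 9 → 6, so m(1) = 6.
Codeword c = [3, 10, 9, 6] ∈ F_11^4.


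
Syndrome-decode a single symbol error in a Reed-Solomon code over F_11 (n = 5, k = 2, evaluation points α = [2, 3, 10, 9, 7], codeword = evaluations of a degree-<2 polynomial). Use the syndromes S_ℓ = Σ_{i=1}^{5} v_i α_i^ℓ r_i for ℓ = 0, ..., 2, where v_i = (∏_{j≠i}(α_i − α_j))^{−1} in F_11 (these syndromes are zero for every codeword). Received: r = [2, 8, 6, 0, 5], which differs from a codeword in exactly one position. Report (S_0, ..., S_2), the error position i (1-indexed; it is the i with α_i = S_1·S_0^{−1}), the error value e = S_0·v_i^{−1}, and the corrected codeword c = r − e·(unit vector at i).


S = (5, 2, 3), error at position 5, error magnitude e = 6, c = [2, 8, 6, 0, 10].

Step 1: column multipliers v_i = (∏_{j≠i}(α_i − α_j))^{−1} mod 11.
  i = 1 (α = 2): (2−3)(2−10)(2−9)(2−7) = (−1)·(−8)·(−7)·(−5) = 280 ≡ 5, so v_1 = 5^{−1} = 9 (mod 11).
  i = 2 (α = 3): (3−2)(3−10)(3−9)(3−7) = 1·(−7)·(−6)·(−4) = −168 ≡ 8, so v_2 = 8^{−1} = 7 (mod 11).
  i = 3 (α = 10): (10−2)(10−3)(10−9)(10−7) = 8·7·1·3 = 168 ≡ 3, so v_3 = 3^{−1} = 4 (mod 11).
  i = 4 (α = 9): (9−2)(9−3)(9−10)(9−7) = 7·6·(−1)·2 = −84 ≡ 4, so v_4 = 4^{−1} = 3 (mod 11).
  i = 5 (α = 7): (7−2)(7−3)(7−10)(7−9) = 5·4·(−3)·(−2) = 120 ≡ 10, so v_5 = 10^{−1} = 10 (mod 11).
  v = [9, 7, 4, 3, 10].
Step 2: syndromes of r = [2, 8, 6, 0, 5] (all sums mod 11).
  S_0 = Σ v_i r_i = 9·2 + 7·8 + 4·6 + 3·0 + 10·5 = 148 ≡ 5.
  S_1 = Σ v_i α_i r_i = 9·2·2 + 7·3·8 + 4·10·6 + 3·9·0 + 10·7·5 = 794 ≡ 2.
  α_i^2 mod 11 = [4, 9, 1, 4, 5].
  S_2 = Σ v_i α_i^2 r_i = 9·4·2 + 7·9·8 + 4·1·6 + 3·4·0 + 10·5·5 = 850 ≡ 3.
  S = (5, 2, 3) ≠ 0, so r is not a codeword (an error is present).
Step 3: locate the error. For a single error e at position i, S_ℓ = v_i·e·α_i^ℓ, so α_err = S_1/S_0.
  S_0^{−1} = 5^{−1} = 9 (mod 11), so α_err = 2·9 = 18 ≡ 7 = α_5. Error position i = 5.
  Consistency check: S_2/S_1 = 3·6 = 18 ≡ 7 = α_err ✓ (single-error assumption holds).
Step 4: error magnitude e = S_0/v_5 = S_0·∏_{j≠5}(α_5 − α_j) = 5·10 = 50 ≡ 6 (mod 11).
Step 5: correct position 5: c_5 = r_5 − e = 5 − 6 ≡ 10 (mod 11). Hence c = [2, 8, 6, 0, 10].
  Check: interpolating c through the α_i gives m(x) = 1 + 6·x (degree < 2) with m(α_i) = c_i for every i, so c is indeed a codeword.


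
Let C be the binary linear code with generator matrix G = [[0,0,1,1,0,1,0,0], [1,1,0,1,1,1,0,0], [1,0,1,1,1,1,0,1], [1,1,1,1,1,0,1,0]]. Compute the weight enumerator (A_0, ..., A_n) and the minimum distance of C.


Weight distribution: A_0 = 1, A_2 = 1, A_3 = 4, A_4 = 3, A_5 = 4, A_6 = 3. Minimum distance d = 2.

Enumerate all 2^4 = 16 messages m ∈ F_2^4.
For each, compute codeword c = mG in F_2^8, then tally its weight.
  m = 0000 → c = 00000000, weight = 0.
  m = 1000 → c = 00110100, weight = 3.
  m = 0100 → c = 11011100, weight = 5.
  m = 1100 → c = 11101000, weight = 4.
  m = 0010 → c = 10111101, weight = 6.
  m = 1010 → c = 10001001, weight = 3.
  m = 0110 → c = 01100001, weight = 3.
  m = 1110 → c = 01010101, weight = 4.
  m = 0001 → c = 11111010, weight = 6.
  m = 1001 → c = 11001110, weight = 5.
  m = 0101 → c = 00100110, weight = 3.
  m = 1101 → c = 00010010, weight = 2.
  m = 0011 → c = 01000111, weight = 4.
  m = 1011 → c = 01110011, weight = 5.
  m = 0111 → c = 10011011, weight = 5.
  m = 1111 → c = 10101111, weight = 6.
Tally weights:
  weight 0: 1 codewords.
  weight 2: 1 codewords.
  weight 3: 4 codewords.
  weight 4: 3 codewords.
  weight 5: 4 codewords.
  weight 6: 3 codewords.
Minimum distance d = smallest w > 0 with A_w > 0 = 2.
Sanity: Σ A_w = 16 = 2^4 = 16 ✓.


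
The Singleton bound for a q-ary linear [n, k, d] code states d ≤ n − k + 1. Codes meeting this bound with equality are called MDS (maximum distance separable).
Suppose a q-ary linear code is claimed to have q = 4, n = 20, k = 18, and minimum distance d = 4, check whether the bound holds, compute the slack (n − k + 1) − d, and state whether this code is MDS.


Singleton RHS = n − k + 1 = 3, slack = -1, bound violated (no such code; not MDS).

Singleton bound: d ≤ n − k + 1.
Here n = 20, k = 18, so n − k + 1 = 3.
Given d = 4, check d ≤ 3: NO.
Slack = (n − k + 1) − d = -1.
The slack is negative: d = 4 exceeds n − k + 1 = 3 by 1, so the Singleton bound is violated and no linear [20, 18, 4]_4 code can exist. In particular it is not MDS (MDS requires d = n − k + 1 exactly).
Description: the claimed parameters are [20, 18, 4]_4; such a code would be impossible (violates the Singleton bound).


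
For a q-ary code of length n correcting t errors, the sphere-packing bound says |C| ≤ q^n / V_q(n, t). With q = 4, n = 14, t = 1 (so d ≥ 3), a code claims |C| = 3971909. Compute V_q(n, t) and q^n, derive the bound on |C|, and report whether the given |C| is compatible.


V_q(n, t) = 43, q^n = 268435456, Hamming bound = 6242685, |C| = 3971909 ≤ bound (satisfied).

Step 1: Compute V_q(n, t) = Σ_{j=0}^1 C(n, j) (q−1)^j.
  j = 0: C(14,0)·(3)^0 = 1·1 = 1.
  j = 1: C(14,1)·(3)^1 = 14·3 = 42.
  V_q(n, t) = 1 + 42 = 43.
Step 2: q^n = 4^14 = 268435456.
Step 3: Hamming bound ⌊q^n / V_q(n,t)⌋ = ⌊268435456/43⌋ = 6242685.
Step 4: Compare |C| = 3971909 to 6242685: satisfied.
The claimed |C| lies below the Hamming bound.


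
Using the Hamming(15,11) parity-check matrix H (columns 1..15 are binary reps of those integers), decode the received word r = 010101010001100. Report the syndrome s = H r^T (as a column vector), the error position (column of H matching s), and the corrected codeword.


s = (1, 0, 0, 1)^T, error position = 9, corrected codeword c = 010101011001100

Compute s = H r^T mod 2 one row at a time:
  s_1 = 1 + 0 + 0 + 0 + 1 + 1 + 0 + 0 = 3 ≡ 1 (mod 2).
  s_2 = 1 + 0 + 1 + 0 + 1 + 1 + 0 + 0 = 4 ≡ 0 (mod 2).
  s_3 = 1 + 0 + 1 + 0 + 0 + 0 + 0 + 0 = 2 ≡ 0 (mod 2).
  s_4 = 0 + 0 + 0 + 0 + 0 + 0 + 1 + 0 = 1 ≡ 1 (mod 2).
s = (1, 0, 0, 1)^T — this equals column 9 of H (binary 1001), so error is at position 9.
Correct: flip bit 9 of r = 010101010001100 to get c = 010101011001100.


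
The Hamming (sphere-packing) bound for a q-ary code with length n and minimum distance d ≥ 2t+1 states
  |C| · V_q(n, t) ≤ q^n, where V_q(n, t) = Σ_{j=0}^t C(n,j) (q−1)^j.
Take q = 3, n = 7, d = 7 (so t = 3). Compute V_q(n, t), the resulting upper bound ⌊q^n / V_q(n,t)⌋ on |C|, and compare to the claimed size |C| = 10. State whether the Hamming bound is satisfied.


V_q(n, t) = 379, q^n = 2187, Hamming bound = 5, |C| = 10 > bound (violated).

Step 1: Compute V_q(n, t) = Σ_{j=0}^3 C(n, j) (q−1)^j.
  j = 0: C(7,0)·(2)^0 = 1·1 = 1.
  j = 1: C(7,1)·(2)^1 = 7·2 = 14.
  j = 2: C(7,2)·(2)^2 = 21·4 = 84.
  j = 3: C(7,3)·(2)^3 = 35·8 = 280.
  V_q(n, t) = 1 + 14 + 84 + 280 = 379.
Step 2: q^n = 3^7 = 2187.
Step 3: Hamming bound ⌊q^n / V_q(n,t)⌋ = ⌊2187/379⌋ = 5.
Step 4: Compare |C| = 10 to 5: violated.
The claimed |C| lies above the Hamming bound, so no 3-ary code of length 7 with d ≥ 7 can have 10 codewords.


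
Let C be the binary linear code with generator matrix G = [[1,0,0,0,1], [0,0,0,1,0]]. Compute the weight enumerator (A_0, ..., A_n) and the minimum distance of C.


Weight distribution: A_0 = 1, A_1 = 1, A_2 = 1, A_3 = 1. Minimum distance d = 1.

Enumerate all 2^2 = 4 messages m ∈ F_2^2.
For each, compute codeword c = mG in F_2^5, then tally its weight.
  m = 00 → c = 00000, weight = 0.
  m = 10 → c = 10001, weight = 2.
  m = 01 → c = 00010, weight = 1.
  m = 11 → c = 10011, weight = 3.
Tally weights:
  weight 0: 1 codewords.
  weight 1: 1 codewords.
  weight 2: 1 codewords.
  weight 3: 1 codewords.
Minimum distance d = smallest w > 0 with A_w > 0 = 1.
Sanity: Σ A_w = 4 = 2^2 = 4 ✓.


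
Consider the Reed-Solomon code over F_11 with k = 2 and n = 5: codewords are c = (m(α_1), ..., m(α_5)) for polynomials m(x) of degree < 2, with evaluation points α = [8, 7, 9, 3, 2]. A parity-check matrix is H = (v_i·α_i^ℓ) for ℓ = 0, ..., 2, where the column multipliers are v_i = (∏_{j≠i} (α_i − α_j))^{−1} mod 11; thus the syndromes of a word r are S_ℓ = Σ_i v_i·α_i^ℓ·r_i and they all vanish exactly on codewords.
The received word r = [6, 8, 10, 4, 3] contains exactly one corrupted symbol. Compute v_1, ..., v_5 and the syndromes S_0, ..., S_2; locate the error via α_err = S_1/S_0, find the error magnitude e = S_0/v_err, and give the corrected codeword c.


S = (10, 3, 2), error at position 1, error magnitude e = 8, c = [9, 8, 10, 4, 3].

Step 1: column multipliers v_i = (∏_{j≠i}(α_i − α_j))^{−1} mod 11.
  i = 1 (α = 8): (8−7)(8−9)(8−3)(8−2) = 1·(−1)·5·6 = −30 ≡ 3, so v_1 = 3^{−1} = 4 (mod 11).
  i = 2 (α = 7): (7−8)(7−9)(7−3)(7−2) = (−1)·(−2)·4·5 = 40 ≡ 7, so v_2 = 7^{−1} = 8 (mod 11).
  i = 3 (α = 9): (9−8)(9−7)(9−3)(9−2) = 1·2·6·7 = 84 ≡ 7, so v_3 = 7^{−1} = 8 (mod 11).
  i = 4 (α = 3): (3−8)(3−7)(3−9)(3−2) = (−5)·(−4)·(−6)·1 = −120 ≡ 1, so v_4 = 1^{−1} = 1 (mod 11).
  i = 5 (α = 2): (2−8)(2−7)(2−9)(2−3) = (−6)·(−5)·(−7)·(−1) = 210 ≡ 1, so v_5 = 1^{−1} = 1 (mod 11).
  v = [4, 8, 8, 1, 1].
Step 2: syndromes of r = [6, 8, 10, 4, 3] (all sums mod 11).
  S_0 = Σ v_i r_i = 4·6 + 8·8 + 8·10 + 1·4 + 1·3 = 175 ≡ 10.
  S_1 = Σ v_i α_i r_i = 4·8·6 + 8·7·8 + 8·9·10 + 1·3·4 + 1·2·3 = 1378 ≡ 3.
  α_i^2 mod 11 = [9, 5, 4, 9, 4].
  S_2 = Σ v_i α_i^2 r_i = 4·9·6 + 8·5·8 + 8·4·10 + 1·9·4 + 1·4·3 = 904 ≡ 2.
  S = (10, 3, 2) ≠ 0, so r is not a codeword (an error is present).
Step 3: locate the error. For a single error e at position i, S_ℓ = v_i·e·α_i^ℓ, so α_err = S_1/S_0.
  S_0^{−1} = 10^{−1} = 10 (mod 11), so α_err = 3·10 = 30 ≡ 8 = α_1. Error position i = 1.
  Consistency check: S_2/S_1 = 2·4 = 8 ≡ 8 = α_err ✓ (single-error assumption holds).
Step 4: error magnitude e = S_0/v_1 = S_0·∏_{j≠1}(α_1 − α_j) = 10·3 = 30 ≡ 8 (mod 11).
Step 5: correct position 1: c_1 = r_1 − e = 6 − 8 ≡ 9 (mod 11). Hence c = [9, 8, 10, 4, 3].
  Check: interpolating c through the α_i gives m(x) = 1 + 1·x (degree < 2) with m(α_i) = c_i for every i, so c is indeed a codeword.


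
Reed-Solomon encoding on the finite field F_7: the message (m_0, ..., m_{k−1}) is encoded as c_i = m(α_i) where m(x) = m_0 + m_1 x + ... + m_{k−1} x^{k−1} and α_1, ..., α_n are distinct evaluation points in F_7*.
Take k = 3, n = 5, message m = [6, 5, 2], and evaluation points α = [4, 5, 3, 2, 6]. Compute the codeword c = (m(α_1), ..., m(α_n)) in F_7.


c = [2, 4, 4, 3, 3]

Message polynomial: m(x) = 6 + 5·x + 2·x^2 (mod 7).
For each evaluation point α_i, compute m(α_i) mod 7:
  α_1 = 4: Horner steps 2 → 6 → 2, so m(4) = 2.
  α_2 = 5: Horner steps 2 → 1 → 4, so m(5) = 4.
  α_3 = 3: Horner steps 2 → 4 → 4, so m(3) = 4.
  α_4 = 2: Horner steps 2 → 2 → 3, so m(2) = 3.
  α_5 = 6: Horner steps 2 → 3 → 3, so m(6) = 3.
Codeword c = [2, 4, 4, 3, 3] ∈ F_7^5.


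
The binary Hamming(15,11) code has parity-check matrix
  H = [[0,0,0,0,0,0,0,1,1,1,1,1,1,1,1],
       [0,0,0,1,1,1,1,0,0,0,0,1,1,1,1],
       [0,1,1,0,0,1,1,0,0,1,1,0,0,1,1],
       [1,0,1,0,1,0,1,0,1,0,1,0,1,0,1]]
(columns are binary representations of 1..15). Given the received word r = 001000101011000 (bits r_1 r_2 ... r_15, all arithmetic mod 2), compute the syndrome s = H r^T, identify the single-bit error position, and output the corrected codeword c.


s = (1, 0, 1, 0)^T, error position = 10, corrected codeword c = 001000101111000

Compute s = H r^T mod 2 one row at a time:
  s_1 = 0 + 1 + 0 + 1 + 1 + 0 + 0 + 0 = 3 ≡ 1 (mod 2).
  s_2 = 0 + 0 + 0 + 1 + 1 + 0 + 0 + 0 = 2 ≡ 0 (mod 2).
  s_3 = 0 + 1 + 0 + 1 + 0 + 1 + 0 + 0 = 3 ≡ 1 (mod 2).
  s_4 = 0 + 1 + 0 + 1 + 1 + 1 + 0 + 0 = 4 ≡ 0 (mod 2).
s = (1, 0, 1, 0)^T — this equals column 10 of H (binary 1010), so error is at position 10.
Correct: flip bit 10 of r = 001000101011000 to get c = 001000101111000.


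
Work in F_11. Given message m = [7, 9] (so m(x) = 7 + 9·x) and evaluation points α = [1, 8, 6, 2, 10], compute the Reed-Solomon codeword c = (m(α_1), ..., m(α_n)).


c = [5, 2, 6, 3, 9]

Message polynomial: m(x) = 7 + 9·x (mod 11).
For each evaluation point α_i, compute m(α_i) mod 11:
  α_1 = 1: Horner steps 9 → 5, so m(1) = 5.
  α_2 = 8: Horner steps 9 → 2, so m(8) = 2.
  α_3 = 6: Horner steps 9 → 6, so m(6) = 6.
  α_4 = 2: Horner steps 9 → 3, so m(2) = 3.
  α_5 = 10: Horner steps 9 → 9, so m(10) = 9.
Codeword c = [5, 2, 6, 3, 9] ∈ F_11^5.


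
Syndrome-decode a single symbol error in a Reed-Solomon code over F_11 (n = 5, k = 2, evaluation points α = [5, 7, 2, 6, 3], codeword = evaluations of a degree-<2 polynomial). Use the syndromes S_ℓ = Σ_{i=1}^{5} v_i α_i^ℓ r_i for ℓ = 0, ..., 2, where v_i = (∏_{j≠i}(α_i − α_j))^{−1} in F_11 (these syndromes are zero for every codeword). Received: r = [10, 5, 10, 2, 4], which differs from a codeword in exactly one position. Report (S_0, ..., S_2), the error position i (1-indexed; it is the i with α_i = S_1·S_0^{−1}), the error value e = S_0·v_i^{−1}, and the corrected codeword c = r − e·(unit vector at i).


S = (4, 8, 5), error at position 3, error magnitude e = 9, c = [10, 5, 1, 2, 4].

Step 1: column multipliers v_i = (∏_{j≠i}(α_i − α_j))^{−1} mod 11.
  i = 1 (α = 5): (5−7)(5−2)(5−6)(5−3) = (−2)·3·(−1)·2 = 12 ≡ 1, so v_1 = 1^{−1} = 1 (mod 11).
  i = 2 (α = 7): (7−5)(7−2)(7−6)(7−3) = 2·5·1·4 = 40 ≡ 7, so v_2 = 7^{−1} = 8 (mod 11).
  i = 3 (α = 2): (2−5)(2−7)(2−6)(2−3) = (−3)·(−5)·(−4)·(−1) = 60 ≡ 5, so v_3 = 5^{−1} = 9 (mod 11).
  i = 4 (α = 6): (6−5)(6−7)(6−2)(6−3) = 1·(−1)·4·3 = −12 ≡ 10, so v_4 = 10^{−1} = 10 (mod 11).
  i = 5 (α = 3): (3−5)(3−7)(3−2)(3−6) = (−2)·(−4)·1·(−3) = −24 ≡ 9, so v_5 = 9^{−1} = 5 (mod 11).
  v = [1, 8, 9, 10, 5].
Step 2: syndromes of r = [10, 5, 10, 2, 4] (all sums mod 11).
  S_0 = Σ v_i r_i = 1·10 + 8·5 + 9·10 + 10·2 + 5·4 = 180 ≡ 4.
  S_1 = Σ v_i α_i r_i = 1·5·10 + 8·7·5 + 9·2·10 + 10·6·2 + 5·3·4 = 690 ≡ 8.
  α_i^2 mod 11 = [3, 5, 4, 3, 9].
  S_2 = Σ v_i α_i^2 r_i = 1·3·10 + 8·5·5 + 9·4·10 + 10·3·2 + 5·9·4 = 830 ≡ 5.
  S = (4, 8, 5) ≠ 0, so r is not a codeword (an error is present).
Step 3: locate the error. For a single error e at position i, S_ℓ = v_i·e·α_i^ℓ, so α_err = S_1/S_0.
  S_0^{−1} = 4^{−1} = 3 (mod 11), so α_err = 8·3 = 24 ≡ 2 = α_3. Error position i = 3.
  Consistency check: S_2/S_1 = 5·7 = 35 ≡ 2 = α_err ✓ (single-error assumption holds).
Step 4: error magnitude e = S_0/v_3 = S_0·∏_{j≠3}(α_3 − α_j) = 4·5 = 20 ≡ 9 (mod 11).
Step 5: correct position 3: c_3 = r_3 − e = 10 − 9 ≡ 1 (mod 11). Hence c = [10, 5, 1, 2, 4].
  Check: interpolating c through the α_i gives m(x) = 6 + 3·x (degree < 2) with m(α_i) = c_i for every i, so c is indeed a codeword.


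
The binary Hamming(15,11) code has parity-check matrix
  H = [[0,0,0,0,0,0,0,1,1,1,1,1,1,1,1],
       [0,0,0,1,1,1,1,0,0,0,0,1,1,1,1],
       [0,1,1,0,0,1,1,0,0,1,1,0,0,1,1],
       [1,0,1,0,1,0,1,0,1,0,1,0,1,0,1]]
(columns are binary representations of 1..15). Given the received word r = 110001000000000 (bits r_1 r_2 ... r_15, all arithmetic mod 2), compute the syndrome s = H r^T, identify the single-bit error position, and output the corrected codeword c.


s = (0, 1, 0, 1)^T, error position = 5, corrected codeword c = 110011000000000

Compute s = H r^T mod 2 one row at a time:
  s_1 = 0 + 0 + 0 + 0 + 0 + 0 + 0 + 0 = 0 ≡ 0 (mod 2).
  s_2 = 0 + 0 + 1 + 0 + 0 + 0 + 0 + 0 = 1 ≡ 1 (mod 2).
  s_3 = 1 + 0 + 1 + 0 + 0 + 0 + 0 + 0 = 2 ≡ 0 (mod 2).
  s_4 = 1 + 0 + 0 + 0 + 0 + 0 + 0 + 0 = 1 ≡ 1 (mod 2).
s = (0, 1, 0, 1)^T — this equals column 5 of H (binary 0101), so error is at position 5.
Correct: flip bit 5 of r = 110001000000000 to get c = 110011000000000.


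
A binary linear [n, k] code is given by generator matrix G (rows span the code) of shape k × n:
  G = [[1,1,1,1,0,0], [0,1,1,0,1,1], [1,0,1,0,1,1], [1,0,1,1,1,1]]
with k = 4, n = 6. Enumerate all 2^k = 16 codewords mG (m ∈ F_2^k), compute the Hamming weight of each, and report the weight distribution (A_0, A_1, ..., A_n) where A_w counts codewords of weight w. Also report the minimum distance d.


Weight distribution: A_0 = 1, A_1 = 2, A_2 = 2, A_3 = 4, A_4 = 5, A_5 = 2. Minimum distance d = 1.

Enumerate all 2^4 = 16 messages m ∈ F_2^4.
For each, compute codeword c = mG in F_2^6, then tally its weight.
  m = 0000 → c = 000000, weight = 0.
  m = 1000 → c = 111100, weight = 4.
  m = 0100 → c = 011011, weight = 4.
  m = 1100 → c = 100111, weight = 4.
  m = 0010 → c = 101011, weight = 4.
  m = 1010 → c = 010111, weight = 4.
  m = 0110 → c = 110000, weight = 2.
  m = 1110 → c = 001100, weight = 2.
  m = 0001 → c = 101111, weight = 5.
  m = 1001 → c = 010011, weight = 3.
  m = 0101 → c = 110100, weight = 3.
  m = 1101 → c = 001000, weight = 1.
  m = 0011 → c = 000100, weight = 1.
  m = 1011 → c = 111000, weight = 3.
  m = 0111 → c = 011111, weight = 5.
  m = 1111 → c = 100011, weight = 3.
Tally weights:
  weight 0: 1 codewords.
  weight 1: 2 codewords.
  weight 2: 2 codewords.
  weight 3: 4 codewords.
  weight 4: 5 codewords.
  weight 5: 2 codewords.
Minimum distance d = smallest w > 0 with A_w > 0 = 1.
Sanity: Σ A_w = 16 = 2^4 = 16 ✓.


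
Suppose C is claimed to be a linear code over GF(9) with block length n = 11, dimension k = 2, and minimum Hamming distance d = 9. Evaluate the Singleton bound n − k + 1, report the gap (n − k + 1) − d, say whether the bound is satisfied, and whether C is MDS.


Singleton RHS = n − k + 1 = 10, slack = 1, bound satisfied, not MDS.

Singleton bound: d ≤ n − k + 1.
Here n = 11, k = 2, so n − k + 1 = 10.
Given d = 9, check d ≤ 10: YES.
Slack = (n − k + 1) − d = 1.
The code is NOT MDS (slack = 1 > 0).
Description: the claimed parameters are [11, 2, 9]_9; such a code would be non-MDS.


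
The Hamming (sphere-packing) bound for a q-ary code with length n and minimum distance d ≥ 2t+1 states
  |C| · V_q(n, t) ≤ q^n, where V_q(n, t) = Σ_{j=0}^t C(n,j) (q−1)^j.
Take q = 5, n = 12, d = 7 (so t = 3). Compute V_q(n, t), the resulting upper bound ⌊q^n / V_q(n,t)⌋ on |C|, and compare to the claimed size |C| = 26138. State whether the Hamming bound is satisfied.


V_q(n, t) = 15185, q^n = 244140625, Hamming bound = 16077, |C| = 26138 > bound (violated).

Step 1: Compute V_q(n, t) = Σ_{j=0}^3 C(n, j) (q−1)^j.
  j = 0: C(12,0)·(4)^0 = 1·1 = 1.
  j = 1: C(12,1)·(4)^1 = 12·4 = 48.
  j = 2: C(12,2)·(4)^2 = 66·16 = 1056.
  j = 3: C(12,3)·(4)^3 = 220·64 = 14080.
  V_q(n, t) = 1 + 48 + 1056 + 14080 = 15185.
Step 2: q^n = 5^12 = 244140625.
Step 3: Hamming bound ⌊q^n / V_q(n,t)⌋ = ⌊244140625/15185⌋ = 16077.
Step 4: Compare |C| = 26138 to 16077: violated.
The claimed |C| lies above the Hamming bound, so no 5-ary code of length 12 with d ≥ 7 can have 26138 codewords.


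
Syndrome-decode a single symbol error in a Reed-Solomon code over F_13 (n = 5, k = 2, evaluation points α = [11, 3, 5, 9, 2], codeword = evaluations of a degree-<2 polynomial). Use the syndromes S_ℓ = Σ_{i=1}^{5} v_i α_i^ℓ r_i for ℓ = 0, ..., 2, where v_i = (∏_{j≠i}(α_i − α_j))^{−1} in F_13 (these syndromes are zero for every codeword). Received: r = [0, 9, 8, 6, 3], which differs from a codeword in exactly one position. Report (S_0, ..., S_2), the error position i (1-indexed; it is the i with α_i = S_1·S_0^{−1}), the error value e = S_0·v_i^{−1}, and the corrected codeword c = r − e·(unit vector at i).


S = (10, 6, 1), error at position 1, error magnitude e = 8, c = [5, 9, 8, 6, 3].

Step 1: column multipliers v_i = (∏_{j≠i}(α_i − α_j))^{−1} mod 13.
  i = 1 (α = 11): (11−3)(11−5)(11−9)(11−2) = 8·6·2·9 = 864 ≡ 6, so v_1 = 6^{−1} = 11 (mod 13).
  i = 2 (α = 3): (3−11)(3−5)(3−9)(3−2) = (−8)·(−2)·(−6)·1 = −96 ≡ 8, so v_2 = 8^{−1} = 5 (mod 13).
  i = 3 (α = 5): (5−11)(5−3)(5−9)(5−2) = (−6)·2·(−4)·3 = 144 ≡ 1, so v_3 = 1^{−1} = 1 (mod 13).
  i = 4 (α = 9): (9−11)(9−3)(9−5)(9−2) = (−2)·6·4·7 = −336 ≡ 2, so v_4 = 2^{−1} = 7 (mod 13).
  i = 5 (α = 2): (2−11)(2−3)(2−5)(2−9) = (−9)·(−1)·(−3)·(−7) = 189 ≡ 7, so v_5 = 7^{−1} = 2 (mod 13).
  v = [11, 5, 1, 7, 2].
Step 2: syndromes of r = [0, 9, 8, 6, 3] (all sums mod 13).
  S_0 = Σ v_i r_i = 11·0 + 5·9 + 1·8 + 7·6 + 2·3 = 101 ≡ 10.
  S_1 = Σ v_i α_i r_i = 11·11·0 + 5·3·9 + 1·5·8 + 7·9·6 + 2·2·3 = 565 ≡ 6.
  α_i^2 mod 13 = [4, 9, 12, 3, 4].
  S_2 = Σ v_i α_i^2 r_i = 11·4·0 + 5·9·9 + 1·12·8 + 7·3·6 + 2·4·3 = 651 ≡ 1.
  S = (10, 6, 1) ≠ 0, so r is not a codeword (an error is present).
Step 3: locate the error. For a single error e at position i, S_ℓ = v_i·e·α_i^ℓ, so α_err = S_1/S_0.
  S_0^{−1} = 10^{−1} = 4 (mod 13), so α_err = 6·4 = 24 ≡ 11 = α_1. Error position i = 1.
  Consistency check: S_2/S_1 = 1·11 = 11 ≡ 11 = α_err ✓ (single-error assumption holds).
Step 4: error magnitude e = S_0/v_1 = S_0·∏_{j≠1}(α_1 − α_j) = 10·6 = 60 ≡ 8 (mod 13).
Step 5: correct position 1: c_1 = r_1 − e = 0 − 8 ≡ 5 (mod 13). Hence c = [5, 9, 8, 6, 3].
  Check: interpolating c through the α_i gives m(x) = 4 + 6·x (degree < 2) with m(α_i) = c_i for every i, so c is indeed a codeword.


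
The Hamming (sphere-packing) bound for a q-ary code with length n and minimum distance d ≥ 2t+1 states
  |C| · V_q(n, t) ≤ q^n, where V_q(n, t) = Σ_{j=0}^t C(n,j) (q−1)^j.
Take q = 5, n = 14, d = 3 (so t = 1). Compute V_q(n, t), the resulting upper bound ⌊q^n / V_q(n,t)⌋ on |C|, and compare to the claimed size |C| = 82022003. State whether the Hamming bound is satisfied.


V_q(n, t) = 57, q^n = 6103515625, Hamming bound = 107079221, |C| = 82022003 ≤ bound (satisfied).

Step 1: Compute V_q(n, t) = Σ_{j=0}^1 C(n, j) (q−1)^j.
  j = 0: C(14,0)·(4)^0 = 1·1 = 1.
  j = 1: C(14,1)·(4)^1 = 14·4 = 56.
  V_q(n, t) = 1 + 56 = 57.
Step 2: q^n = 5^14 = 6103515625.
Step 3: Hamming bound ⌊q^n / V_q(n,t)⌋ = ⌊6103515625/57⌋ = 107079221.
Step 4: Compare |C| = 82022003 to 107079221: satisfied.
The claimed |C| lies below the Hamming bound.


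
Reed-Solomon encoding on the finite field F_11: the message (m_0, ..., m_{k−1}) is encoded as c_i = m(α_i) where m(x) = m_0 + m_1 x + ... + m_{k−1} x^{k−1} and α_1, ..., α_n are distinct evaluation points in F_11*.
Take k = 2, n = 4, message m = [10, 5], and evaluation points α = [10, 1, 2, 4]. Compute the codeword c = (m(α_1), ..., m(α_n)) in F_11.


c = [5, 4, 9, 8]

Message polynomial: m(x) = 10 + 5·x (mod 11).
For each evaluation point α_i, compute m(α_i) mod 11:
  α_1 = 10: Horner steps 5 → 5, so m(10) = 5.
  α_2 = 1: Horner steps 5 → 4, so m(1) = 4.
  α_3 = 2: Horner steps 5 → 9, so m(2) = 9.
  α_4 = 4: Horner steps 5 → 8, so m(4) = 8.
Codeword c = [5, 4, 9, 8] ∈ F_11^4.
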